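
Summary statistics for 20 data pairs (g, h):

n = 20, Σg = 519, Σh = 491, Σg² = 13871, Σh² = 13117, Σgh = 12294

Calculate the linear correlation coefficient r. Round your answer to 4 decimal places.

r = (nΣgh − ΣgΣh) / √[(nΣg² − (Σg)²)(nΣh² − (Σh)²)]
Numerator: 20×12294 − 519×491 = -8949
Denominator: √[(277420 − 269361)(262340 − 241081)] = √[8059 × 21259] = 13089.1666
r = -8949 / 13089.1666 ≈ -0.6837

-0.6837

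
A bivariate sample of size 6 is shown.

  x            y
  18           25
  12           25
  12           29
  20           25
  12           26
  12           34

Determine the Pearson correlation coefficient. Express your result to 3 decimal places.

-0.493

n = 6, Σx = 86, Σy = 164, Σx² = 1300, Σy² = 4548, Σxy = 2318
nΣxy − ΣxΣy = 13908 − 14104 = -196
nΣx² − (Σx)² = 7800 − 7396 = 404; nΣy² − (Σy)² = 27288 − 26896 = 392
r = -196 / √(404 × 392) = -196 / 397.9548 ≈ -0.493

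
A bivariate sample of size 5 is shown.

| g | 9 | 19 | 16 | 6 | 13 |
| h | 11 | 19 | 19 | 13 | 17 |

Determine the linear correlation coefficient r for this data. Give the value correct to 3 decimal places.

0.890

n = 5, Σg = 63, Σh = 79, Σg² = 903, Σh² = 1301, Σgh = 1063
nΣgh − ΣgΣh = 5315 − 4977 = 338
nΣg² − (Σg)² = 4515 − 3969 = 546; nΣh² − (Σh)² = 6505 − 6241 = 264
r = 338 / √(546 × 264) = 338 / 379.6630 ≈ 0.890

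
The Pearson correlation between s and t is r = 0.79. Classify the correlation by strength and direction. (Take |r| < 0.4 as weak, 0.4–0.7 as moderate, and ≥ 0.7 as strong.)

r = 0.79 > 0 so the relationship is positive.
|r| = 0.79, which falls in the strong range.

strong positive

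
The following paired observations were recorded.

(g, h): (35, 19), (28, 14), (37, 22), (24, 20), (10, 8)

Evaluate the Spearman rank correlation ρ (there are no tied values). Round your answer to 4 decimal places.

Rank g: 4, 3, 5, 2, 1
Rank h: 3, 2, 5, 4, 1
d = rank(g) − rank(h): 1, 1, 0, -2, 0; Σd² = 6
ρ = 1 − 6Σd² / [n(n²−1)] = 1 − 6×6 / (5×24) = 1 − 36/120 ≈ 0.7000

0.7000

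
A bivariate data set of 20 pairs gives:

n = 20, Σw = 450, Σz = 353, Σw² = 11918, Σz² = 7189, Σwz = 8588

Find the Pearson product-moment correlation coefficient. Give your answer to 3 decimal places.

r = (nΣwz − ΣwΣz) / √[(nΣw² − (Σw)²)(nΣz² − (Σz)²)]
Numerator: 20×8588 − 450×353 = 12910
Denominator: √[(238360 − 202500)(143780 − 124609)] = √[35860 × 19171] = 26219.6884
r = 12910 / 26219.6884 ≈ 0.492

0.492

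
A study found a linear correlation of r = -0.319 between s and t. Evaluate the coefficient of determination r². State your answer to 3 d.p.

r² = (-0.319)² = 0.102

0.102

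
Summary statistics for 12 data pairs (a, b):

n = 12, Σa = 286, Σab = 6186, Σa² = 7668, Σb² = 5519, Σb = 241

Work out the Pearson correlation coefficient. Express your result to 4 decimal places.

0.5815

r = (nΣab − ΣaΣb) / √[(nΣa² − (Σa)²)(nΣb² − (Σb)²)]
Numerator: 12×6186 − 286×241 = 5306
Denominator: √[(92016 − 81796)(66228 − 58081)] = √[10220 × 8147] = 9124.8200
r = 5306 / 9124.8200 ≈ 0.5815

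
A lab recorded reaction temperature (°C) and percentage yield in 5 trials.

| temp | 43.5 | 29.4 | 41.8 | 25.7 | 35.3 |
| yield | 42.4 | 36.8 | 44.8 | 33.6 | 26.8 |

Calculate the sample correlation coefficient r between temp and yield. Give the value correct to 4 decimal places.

0.5839

n = 5, Σx = 175.7, Σy = 184.4, Σx² = 6410.43, Σy² = 7006.24, Σxy = 6608.52
nΣxy − ΣxΣy = 33042.6 − 32399.08 = 643.52
nΣx² − (Σx)² = 32052.15 − 30870.49 = 1181.66; nΣy² − (Σy)² = 35031.2 − 34003.36 = 1027.84
r = 643.52 / √(1181.66 × 1027.84) = 643.52 / 1102.0696 ≈ 0.5839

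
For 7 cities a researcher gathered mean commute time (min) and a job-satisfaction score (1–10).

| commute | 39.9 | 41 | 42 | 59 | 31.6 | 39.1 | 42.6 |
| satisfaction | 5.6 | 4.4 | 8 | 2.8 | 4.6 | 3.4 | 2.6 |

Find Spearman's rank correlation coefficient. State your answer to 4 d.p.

-0.4286

Rank commute: 3, 4, 5, 7, 1, 2, 6
Rank satisfaction: 6, 4, 7, 2, 5, 3, 1
d = rank(commute) − rank(satisfaction): -3, 0, -2, 5, -4, -1, 5; Σd² = 80
ρ = 1 − 6Σd² / [n(n²−1)] = 1 − 6×80 / (7×48) = 1 − 480/336 ≈ -0.4286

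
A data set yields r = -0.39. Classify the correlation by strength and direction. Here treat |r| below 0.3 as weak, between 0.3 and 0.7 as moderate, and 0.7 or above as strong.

r = -0.39 < 0 so the relationship is negative.
|r| = 0.39, which falls in the moderate range.

moderate negative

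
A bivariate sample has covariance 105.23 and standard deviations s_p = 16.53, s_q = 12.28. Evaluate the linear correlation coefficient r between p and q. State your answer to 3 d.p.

0.518

r = Cov(p,q) / (s_p · s_q) = 105.23 / (16.53 × 12.28)
  = 105.23 / 202.9884 ≈ 0.518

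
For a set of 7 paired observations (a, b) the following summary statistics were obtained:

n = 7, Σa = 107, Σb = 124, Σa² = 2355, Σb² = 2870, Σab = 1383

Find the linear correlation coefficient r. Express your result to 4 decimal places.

r = (nΣab − ΣaΣb) / √[(nΣa² − (Σa)²)(nΣb² − (Σb)²)]
Numerator: 7×1383 − 107×124 = -3587
Denominator: √[(16485 − 11449)(20090 − 15376)] = √[5036 × 4714] = 4872.3407
r = -3587 / 4872.3407 ≈ -0.7362

-0.7362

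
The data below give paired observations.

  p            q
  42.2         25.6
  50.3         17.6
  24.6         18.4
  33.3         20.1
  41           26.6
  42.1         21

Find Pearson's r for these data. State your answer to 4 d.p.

n = 6, Σp = 233.5, Σq = 129.3, Σp² = 9478.39, Σq² = 2856.25, Σpq = 5062.27
nΣpq − ΣpΣq = 30373.62 − 30191.55 = 182.07
nΣp² − (Σp)² = 56870.34 − 54522.25 = 2348.09; nΣq² − (Σq)² = 17137.5 − 16718.49 = 419.01
r = 182.07 / √(2348.09 × 419.01) = 182.07 / 991.9038 ≈ 0.1836

0.1836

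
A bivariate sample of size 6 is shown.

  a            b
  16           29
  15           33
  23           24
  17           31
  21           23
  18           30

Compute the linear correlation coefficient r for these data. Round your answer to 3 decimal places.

-0.908

n = 6, Σa = 110, Σb = 170, Σa² = 2064, Σb² = 4896, Σab = 3061
nΣab − ΣaΣb = 18366 − 18700 = -334
nΣa² − (Σa)² = 12384 − 12100 = 284; nΣb² − (Σb)² = 29376 − 28900 = 476
r = -334 / √(284 × 476) = -334 / 367.6738 ≈ -0.908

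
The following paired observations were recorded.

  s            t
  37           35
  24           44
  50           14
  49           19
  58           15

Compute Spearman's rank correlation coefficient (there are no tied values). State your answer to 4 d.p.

Rank s: 2, 1, 4, 3, 5
Rank t: 4, 5, 1, 3, 2
d = rank(s) − rank(t): -2, -4, 3, 0, 3; Σd² = 38
ρ = 1 − 6Σd² / [n(n²−1)] = 1 − 6×38 / (5×24) = 1 − 228/120 ≈ -0.9000

-0.9000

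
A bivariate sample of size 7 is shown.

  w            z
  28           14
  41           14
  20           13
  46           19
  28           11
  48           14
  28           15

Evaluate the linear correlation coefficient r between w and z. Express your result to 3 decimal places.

0.547

n = 7, Σw = 239, Σz = 100, Σw² = 8853, Σz² = 1464, Σwz = 3500
nΣwz − ΣwΣz = 24500 − 23900 = 600
nΣw² − (Σw)² = 61971 − 57121 = 4850; nΣz² − (Σz)² = 10248 − 10000 = 248
r = 600 / √(4850 × 248) = 600 / 1096.7224 ≈ 0.547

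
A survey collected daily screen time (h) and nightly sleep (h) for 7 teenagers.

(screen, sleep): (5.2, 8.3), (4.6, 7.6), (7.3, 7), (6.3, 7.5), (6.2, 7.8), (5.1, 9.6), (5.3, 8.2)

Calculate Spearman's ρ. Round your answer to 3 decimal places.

-0.643

Rank screen: 3, 1, 7, 6, 5, 2, 4
Rank sleep: 6, 3, 1, 2, 4, 7, 5
d = rank(screen) − rank(sleep): -3, -2, 6, 4, 1, -5, -1; Σd² = 92
ρ = 1 − 6Σd² / [n(n²−1)] = 1 − 6×92 / (7×48) = 1 − 552/336 ≈ -0.643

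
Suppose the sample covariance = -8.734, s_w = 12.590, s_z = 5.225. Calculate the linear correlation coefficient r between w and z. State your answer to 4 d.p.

r = Cov(w,z) / (s_w · s_z) = -8.734 / (12.590 × 5.225)
  = -8.734 / 65.7827 ≈ -0.1328

-0.1328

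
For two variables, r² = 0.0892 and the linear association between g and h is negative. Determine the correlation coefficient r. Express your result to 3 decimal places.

-0.299

|r| = √0.0892 = 0.299
The association is negative, so r = −0.299.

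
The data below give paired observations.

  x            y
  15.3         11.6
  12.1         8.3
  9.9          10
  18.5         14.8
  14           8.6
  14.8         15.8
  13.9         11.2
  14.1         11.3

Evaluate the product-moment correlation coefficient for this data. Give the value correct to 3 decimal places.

n = 8, Σx = 112.6, Σy = 91.6, Σx² = 1627.82, Σy² = 1099.22, Σxy = 1319.96
nΣxy − ΣxΣy = 10559.68 − 10314.16 = 245.52
nΣx² − (Σx)² = 13022.56 − 12678.76 = 343.8; nΣy² − (Σy)² = 8793.76 − 8390.56 = 403.2
r = 245.52 / √(343.8 × 403.2) = 245.52 / 372.3173 ≈ 0.659

0.659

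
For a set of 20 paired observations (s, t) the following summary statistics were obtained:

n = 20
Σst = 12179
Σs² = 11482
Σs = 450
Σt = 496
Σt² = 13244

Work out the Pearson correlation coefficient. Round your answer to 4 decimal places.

r = (nΣst − ΣsΣt) / √[(nΣs² − (Σs)²)(nΣt² − (Σt)²)]
Numerator: 20×12179 − 450×496 = 20380
Denominator: √[(229640 − 202500)(264880 − 246016)] = √[27140 × 18864] = 22626.7311
r = 20380 / 22626.7311 ≈ 0.9007

0.9007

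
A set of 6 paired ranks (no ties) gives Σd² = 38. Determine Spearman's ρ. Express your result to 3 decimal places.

ρ = 1 − 6Σd² / [n(n²−1)] = 1 − 6×38 / (6×35)
  = 1 − 228/210 = 1 − 1.0857 ≈ -0.086

-0.086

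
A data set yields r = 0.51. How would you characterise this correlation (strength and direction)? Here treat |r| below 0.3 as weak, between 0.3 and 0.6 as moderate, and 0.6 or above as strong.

moderate positive

r = 0.51 > 0 so the relationship is positive.
|r| = 0.51, which falls in the moderate range.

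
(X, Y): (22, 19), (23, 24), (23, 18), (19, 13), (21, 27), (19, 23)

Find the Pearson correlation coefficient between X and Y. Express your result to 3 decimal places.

0.225

n = 6, ΣX = 127, ΣY = 124, ΣX² = 2705, ΣY² = 2688, ΣXY = 2635
nΣXY − ΣXΣY = 15810 − 15748 = 62
nΣX² − (ΣX)² = 16230 − 16129 = 101; nΣY² − (ΣY)² = 16128 − 15376 = 752
r = 62 / √(101 × 752) = 62 / 275.5939 ≈ 0.225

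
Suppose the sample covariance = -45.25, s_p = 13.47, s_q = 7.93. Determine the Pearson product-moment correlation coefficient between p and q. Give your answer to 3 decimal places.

-0.424

r = Cov(p,q) / (s_p · s_q) = -45.25 / (13.47 × 7.93)
  = -45.25 / 106.8171 ≈ -0.424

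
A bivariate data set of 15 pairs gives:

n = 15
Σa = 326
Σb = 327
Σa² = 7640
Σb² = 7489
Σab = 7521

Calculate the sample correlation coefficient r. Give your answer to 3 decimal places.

r = (nΣab − ΣaΣb) / √[(nΣa² − (Σa)²)(nΣb² − (Σb)²)]
Numerator: 15×7521 − 326×327 = 6213
Denominator: √[(114600 − 106276)(112335 − 106929)] = √[8324 × 5406] = 6708.1699
r = 6213 / 6708.1699 ≈ 0.926

0.926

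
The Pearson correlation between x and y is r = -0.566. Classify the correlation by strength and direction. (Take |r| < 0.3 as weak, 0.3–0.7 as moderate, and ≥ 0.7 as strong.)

r = -0.566 < 0 so the relationship is negative.
|r| = 0.566, which falls in the moderate range.

moderate negative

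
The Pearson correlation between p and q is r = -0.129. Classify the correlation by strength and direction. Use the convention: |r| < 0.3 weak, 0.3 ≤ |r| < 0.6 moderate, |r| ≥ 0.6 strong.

r = -0.129 < 0 so the relationship is negative.
|r| = 0.129, which falls in the weak range.

weak negative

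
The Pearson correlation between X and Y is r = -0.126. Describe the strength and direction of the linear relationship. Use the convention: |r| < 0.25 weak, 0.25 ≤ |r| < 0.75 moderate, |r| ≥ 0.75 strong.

weak negative

r = -0.126 < 0 so the relationship is negative.
|r| = 0.126, which falls in the weak range.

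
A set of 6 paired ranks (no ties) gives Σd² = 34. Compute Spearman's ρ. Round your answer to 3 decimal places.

0.029

ρ = 1 − 6Σd² / [n(n²−1)] = 1 − 6×34 / (6×35)
  = 1 − 204/210 = 1 − 0.9714 ≈ 0.029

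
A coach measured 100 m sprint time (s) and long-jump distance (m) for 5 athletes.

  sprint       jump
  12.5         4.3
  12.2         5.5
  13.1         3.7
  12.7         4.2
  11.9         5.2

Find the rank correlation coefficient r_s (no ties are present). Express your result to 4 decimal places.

Rank sprint: 3, 2, 5, 4, 1
Rank jump: 3, 5, 1, 2, 4
d = rank(sprint) − rank(jump): 0, -3, 4, 2, -3; Σd² = 38
ρ = 1 − 6Σd² / [n(n²−1)] = 1 − 6×38 / (5×24) = 1 − 228/120 ≈ -0.9000

-0.9000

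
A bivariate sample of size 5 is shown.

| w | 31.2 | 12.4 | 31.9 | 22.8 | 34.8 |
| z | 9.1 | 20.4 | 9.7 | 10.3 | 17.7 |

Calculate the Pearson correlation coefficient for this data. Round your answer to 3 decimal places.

n = 5, Σw = 133.1, Σz = 67.2, Σw² = 3875.69, Σz² = 1012.44, Σwz = 1697.11
nΣwz − ΣwΣz = 8485.55 − 8944.32 = -458.77
nΣw² − (Σw)² = 19378.45 − 17715.61 = 1662.84; nΣz² − (Σz)² = 5062.2 − 4515.84 = 546.36
r = -458.77 / √(1662.84 × 546.36) = -458.77 / 953.1575 ≈ -0.481

-0.481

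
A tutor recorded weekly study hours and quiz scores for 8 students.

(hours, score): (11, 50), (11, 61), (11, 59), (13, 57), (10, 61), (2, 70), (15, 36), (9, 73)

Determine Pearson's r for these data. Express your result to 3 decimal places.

-0.742

n = 8, Σx = 82, Σy = 467, Σx² = 942, Σy² = 28197, Σxy = 4558
nΣxy − ΣxΣy = 36464 − 38294 = -1830
nΣx² − (Σx)² = 7536 − 6724 = 812; nΣy² − (Σy)² = 225576 − 218089 = 7487
r = -1830 / √(812 × 7487) = -1830 / 2465.6529 ≈ -0.742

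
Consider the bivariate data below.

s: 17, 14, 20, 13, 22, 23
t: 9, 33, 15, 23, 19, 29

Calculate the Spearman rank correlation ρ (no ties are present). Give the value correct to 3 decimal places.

Rank s: 3, 2, 4, 1, 5, 6
Rank t: 1, 6, 2, 4, 3, 5
d = rank(s) − rank(t): 2, -4, 2, -3, 2, 1; Σd² = 38
ρ = 1 − 6Σd² / [n(n²−1)] = 1 − 6×38 / (6×35) = 1 − 228/210 ≈ -0.086

-0.086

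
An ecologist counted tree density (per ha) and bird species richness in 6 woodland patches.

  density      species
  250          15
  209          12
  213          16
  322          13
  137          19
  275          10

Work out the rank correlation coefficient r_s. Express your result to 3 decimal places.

Rank density: 4, 2, 3, 6, 1, 5
Rank species: 4, 2, 5, 3, 6, 1
d = rank(density) − rank(species): 0, 0, -2, 3, -5, 4; Σd² = 54
ρ = 1 − 6Σd² / [n(n²−1)] = 1 − 6×54 / (6×35) = 1 − 324/210 ≈ -0.543

-0.543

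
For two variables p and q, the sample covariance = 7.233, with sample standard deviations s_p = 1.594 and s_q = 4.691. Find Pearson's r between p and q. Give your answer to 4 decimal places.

r = Cov(p,q) / (s_p · s_q) = 7.233 / (1.594 × 4.691)
  = 7.233 / 7.4775 ≈ 0.9673

0.9673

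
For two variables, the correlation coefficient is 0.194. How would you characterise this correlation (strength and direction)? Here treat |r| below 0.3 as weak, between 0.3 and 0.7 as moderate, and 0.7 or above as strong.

r = 0.194 > 0 so the relationship is positive.
|r| = 0.194, which falls in the weak range.

weak positive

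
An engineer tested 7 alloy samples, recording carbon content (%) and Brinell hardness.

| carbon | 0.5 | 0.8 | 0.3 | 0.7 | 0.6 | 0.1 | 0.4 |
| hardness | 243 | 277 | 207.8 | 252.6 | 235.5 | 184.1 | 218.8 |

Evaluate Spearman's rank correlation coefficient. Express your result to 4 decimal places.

0.9643

Rank carbon: 4, 7, 2, 6, 5, 1, 3
Rank hardness: 5, 7, 2, 6, 4, 1, 3
d = rank(carbon) − rank(hardness): -1, 0, 0, 0, 1, 0, 0; Σd² = 2
ρ = 1 − 6Σd² / [n(n²−1)] = 1 − 6×2 / (7×48) = 1 − 12/336 ≈ 0.9643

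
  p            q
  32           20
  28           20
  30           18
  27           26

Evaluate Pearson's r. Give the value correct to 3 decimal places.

n = 4, Σp = 117, Σq = 84, Σp² = 3437, Σq² = 1800, Σpq = 2442
nΣpq − ΣpΣq = 9768 − 9828 = -60
nΣp² − (Σp)² = 13748 − 13689 = 59; nΣq² − (Σq)² = 7200 − 7056 = 144
r = -60 / √(59 × 144) = -60 / 92.1737 ≈ -0.651

-0.651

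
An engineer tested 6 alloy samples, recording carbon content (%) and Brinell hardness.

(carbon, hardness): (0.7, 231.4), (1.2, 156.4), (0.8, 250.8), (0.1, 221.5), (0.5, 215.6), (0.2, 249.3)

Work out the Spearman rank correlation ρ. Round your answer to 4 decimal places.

-0.1429

Rank carbon: 4, 6, 5, 1, 3, 2
Rank hardness: 4, 1, 6, 3, 2, 5
d = rank(carbon) − rank(hardness): 0, 5, -1, -2, 1, -3; Σd² = 40
ρ = 1 − 6Σd² / [n(n²−1)] = 1 − 6×40 / (6×35) = 1 − 240/210 ≈ -0.1429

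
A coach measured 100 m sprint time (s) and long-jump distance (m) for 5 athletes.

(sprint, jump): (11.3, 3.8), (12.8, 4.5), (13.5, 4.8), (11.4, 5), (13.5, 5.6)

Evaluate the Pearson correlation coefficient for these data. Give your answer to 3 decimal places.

n = 5, Σx = 62.5, Σy = 23.7, Σx² = 785.99, Σy² = 114.09, Σxy = 297.94
nΣxy − ΣxΣy = 1489.7 − 1481.25 = 8.45
nΣx² − (Σx)² = 3929.95 − 3906.25 = 23.7; nΣy² − (Σy)² = 570.45 − 561.69 = 8.76
r = 8.45 / √(23.7 × 8.76) = 8.45 / 14.4087 ≈ 0.586

0.586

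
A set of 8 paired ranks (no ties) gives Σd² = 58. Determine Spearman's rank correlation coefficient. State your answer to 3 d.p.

ρ = 1 − 6Σd² / [n(n²−1)] = 1 − 6×58 / (8×63)
  = 1 − 348/504 = 1 − 0.6905 ≈ 0.310

0.310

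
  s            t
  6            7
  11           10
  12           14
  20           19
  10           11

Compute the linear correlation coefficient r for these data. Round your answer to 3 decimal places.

0.968

n = 5, Σs = 59, Σt = 61, Σs² = 801, Σt² = 827, Σst = 810
nΣst − ΣsΣt = 4050 − 3599 = 451
nΣs² − (Σs)² = 4005 − 3481 = 524; nΣt² − (Σt)² = 4135 − 3721 = 414
r = 451 / √(524 × 414) = 451 / 465.7639 ≈ 0.968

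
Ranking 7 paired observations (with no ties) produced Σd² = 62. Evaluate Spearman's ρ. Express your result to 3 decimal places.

-0.107

ρ = 1 − 6Σd² / [n(n²−1)] = 1 − 6×62 / (7×48)
  = 1 − 372/336 = 1 − 1.1071 ≈ -0.107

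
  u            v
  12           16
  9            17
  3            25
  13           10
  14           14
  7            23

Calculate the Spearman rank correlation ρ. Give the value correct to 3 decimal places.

-0.943

Rank u: 4, 3, 1, 5, 6, 2
Rank v: 3, 4, 6, 1, 2, 5
d = rank(u) − rank(v): 1, -1, -5, 4, 4, -3; Σd² = 68
ρ = 1 − 6Σd² / [n(n²−1)] = 1 − 6×68 / (6×35) = 1 − 408/210 ≈ -0.943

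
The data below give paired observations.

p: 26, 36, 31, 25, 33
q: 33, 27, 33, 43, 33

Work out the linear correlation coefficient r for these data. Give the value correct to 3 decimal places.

n = 5, Σp = 151, Σq = 169, Σp² = 4647, Σq² = 5845, Σpq = 5017
nΣpq − ΣpΣq = 25085 − 25519 = -434
nΣp² − (Σp)² = 23235 − 22801 = 434; nΣq² − (Σq)² = 29225 − 28561 = 664
r = -434 / √(434 × 664) = -434 / 536.8203 ≈ -0.808

-0.808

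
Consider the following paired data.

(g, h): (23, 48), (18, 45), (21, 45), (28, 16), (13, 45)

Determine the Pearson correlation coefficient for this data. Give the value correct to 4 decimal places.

n = 5, Σg = 103, Σh = 199, Σg² = 2247, Σh² = 8635, Σgh = 3892
nΣgh − ΣgΣh = 19460 − 20497 = -1037
nΣg² − (Σg)² = 11235 − 10609 = 626; nΣh² − (Σh)² = 43175 − 39601 = 3574
r = -1037 / √(626 × 3574) = -1037 / 1495.7687 ≈ -0.6933

-0.6933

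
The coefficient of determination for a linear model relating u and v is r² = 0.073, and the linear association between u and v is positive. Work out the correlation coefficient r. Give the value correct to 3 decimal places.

0.270

|r| = √0.073 = 0.270
The association is positive, so r = 0.270.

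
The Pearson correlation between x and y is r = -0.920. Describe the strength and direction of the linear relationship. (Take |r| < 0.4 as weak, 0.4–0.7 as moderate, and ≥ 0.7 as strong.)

strong negative

r = -0.920 < 0 so the relationship is negative.
|r| = 0.920, which falls in the strong range.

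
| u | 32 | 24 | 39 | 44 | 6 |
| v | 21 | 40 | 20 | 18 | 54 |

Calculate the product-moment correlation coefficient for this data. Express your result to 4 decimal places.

-0.9650

n = 5, Σu = 145, Σv = 153, Σu² = 5093, Σv² = 5681, Σuv = 3528
nΣuv − ΣuΣv = 17640 − 22185 = -4545
nΣu² − (Σu)² = 25465 − 21025 = 4440; nΣv² − (Σv)² = 28405 − 23409 = 4996
r = -4545 / √(4440 × 4996) = -4545 / 4709.8025 ≈ -0.9650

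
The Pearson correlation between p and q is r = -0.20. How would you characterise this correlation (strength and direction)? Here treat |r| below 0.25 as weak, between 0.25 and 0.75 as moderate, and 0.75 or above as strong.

weak negative

r = -0.20 < 0 so the relationship is negative.
|r| = 0.20, which falls in the weak range.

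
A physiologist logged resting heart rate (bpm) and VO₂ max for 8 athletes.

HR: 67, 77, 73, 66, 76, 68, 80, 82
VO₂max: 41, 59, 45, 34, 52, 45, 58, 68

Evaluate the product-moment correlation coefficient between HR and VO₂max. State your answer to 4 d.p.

n = 8, Σx = 589, Σy = 402, Σx² = 43627, Σy² = 21060, Σxy = 30047
nΣxy − ΣxΣy = 240376 − 236778 = 3598
nΣx² − (Σx)² = 349016 − 346921 = 2095; nΣy² − (Σy)² = 168480 − 161604 = 6876
r = 3598 / √(2095 × 6876) = 3598 / 3795.4209 ≈ 0.9480

0.9480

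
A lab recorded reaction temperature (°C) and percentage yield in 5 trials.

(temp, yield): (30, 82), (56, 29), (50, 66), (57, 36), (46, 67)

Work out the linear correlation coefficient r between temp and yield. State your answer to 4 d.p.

n = 5, Σx = 239, Σy = 280, Σx² = 11901, Σy² = 17706, Σxy = 12518
nΣxy − ΣxΣy = 62590 − 66920 = -4330
nΣx² − (Σx)² = 59505 − 57121 = 2384; nΣy² − (Σy)² = 88530 − 78400 = 10130
r = -4330 / √(2384 × 10130) = -4330 / 4914.2568 ≈ -0.8811

-0.8811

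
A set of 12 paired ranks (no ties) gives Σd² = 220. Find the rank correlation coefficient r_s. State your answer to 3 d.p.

0.231

ρ = 1 − 6Σd² / [n(n²−1)] = 1 − 6×220 / (12×143)
  = 1 − 1320/1716 = 1 − 0.7692 ≈ 0.231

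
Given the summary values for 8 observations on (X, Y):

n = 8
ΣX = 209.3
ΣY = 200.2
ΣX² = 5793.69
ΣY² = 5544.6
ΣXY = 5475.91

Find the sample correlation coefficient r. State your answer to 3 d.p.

r = (nΣXY − ΣXΣY) / √[(nΣX² − (ΣX)²)(nΣY² − (ΣY)²)]
Numerator: 8×5475.91 − 209.3×200.2 = 1905.42
Denominator: √[(46349.52 − 43806.49)(44356.8 − 40080.04)] = √[2543.03 × 4276.76] = 3297.8673
r = 1905.42 / 3297.8673 ≈ 0.578

0.578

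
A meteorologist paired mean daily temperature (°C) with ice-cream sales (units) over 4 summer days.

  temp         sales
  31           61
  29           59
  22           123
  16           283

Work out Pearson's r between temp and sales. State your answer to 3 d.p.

-0.947

n = 4, Σx = 98, Σy = 526, Σx² = 2542, Σy² = 102420, Σxy = 10836
nΣxy − ΣxΣy = 43344 − 51548 = -8204
nΣx² − (Σx)² = 10168 − 9604 = 564; nΣy² − (Σy)² = 409680 − 276676 = 133004
r = -8204 / √(564 × 133004) = -8204 / 8661.0771 ≈ -0.947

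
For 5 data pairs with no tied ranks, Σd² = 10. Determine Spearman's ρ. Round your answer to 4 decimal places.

0.5000

ρ = 1 − 6Σd² / [n(n²−1)] = 1 − 6×10 / (5×24)
  = 1 − 60/120 = 1 − 0.50000 ≈ 0.5000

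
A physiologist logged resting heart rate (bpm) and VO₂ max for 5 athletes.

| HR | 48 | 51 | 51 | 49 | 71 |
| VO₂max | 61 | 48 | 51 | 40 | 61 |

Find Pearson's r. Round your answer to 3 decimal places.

0.505

n = 5, Σx = 270, Σy = 261, Σx² = 14948, Σy² = 13947, Σxy = 14268
nΣxy − ΣxΣy = 71340 − 70470 = 870
nΣx² − (Σx)² = 74740 − 72900 = 1840; nΣy² − (Σy)² = 69735 − 68121 = 1614
r = 870 / √(1840 × 1614) = 870 / 1723.2992 ≈ 0.505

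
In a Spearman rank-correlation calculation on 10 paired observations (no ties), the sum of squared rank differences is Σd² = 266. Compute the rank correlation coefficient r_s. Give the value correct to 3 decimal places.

ρ = 1 − 6Σd² / [n(n²−1)] = 1 − 6×266 / (10×99)
  = 1 − 1596/990 = 1 − 1.6121 ≈ -0.612

-0.612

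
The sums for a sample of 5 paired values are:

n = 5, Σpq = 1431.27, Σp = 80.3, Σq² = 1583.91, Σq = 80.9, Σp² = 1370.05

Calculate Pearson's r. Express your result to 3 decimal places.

r = (nΣpq − ΣpΣq) / √[(nΣp² − (Σp)²)(nΣq² − (Σq)²)]
Numerator: 5×1431.27 − 80.3×80.9 = 660.08
Denominator: √[(6850.25 − 6448.09)(7919.55 − 6544.81)] = √[402.16 × 1374.74] = 743.5492
r = 660.08 / 743.5492 ≈ 0.888

0.888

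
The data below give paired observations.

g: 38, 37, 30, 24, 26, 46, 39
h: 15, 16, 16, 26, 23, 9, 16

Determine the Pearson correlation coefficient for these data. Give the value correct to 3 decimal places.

n = 7, Σg = 240, Σh = 121, Σg² = 8602, Σh² = 2279, Σgh = 3902
nΣgh − ΣgΣh = 27314 − 29040 = -1726
nΣg² − (Σg)² = 60214 − 57600 = 2614; nΣh² − (Σh)² = 15953 − 14641 = 1312
r = -1726 / √(2614 × 1312) = -1726 / 1851.9093 ≈ -0.932

-0.932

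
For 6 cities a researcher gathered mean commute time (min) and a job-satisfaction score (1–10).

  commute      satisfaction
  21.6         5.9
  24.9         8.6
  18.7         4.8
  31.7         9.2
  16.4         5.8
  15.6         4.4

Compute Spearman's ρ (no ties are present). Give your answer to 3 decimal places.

0.943

Rank commute: 4, 5, 3, 6, 2, 1
Rank satisfaction: 4, 5, 2, 6, 3, 1
d = rank(commute) − rank(satisfaction): 0, 0, 1, 0, -1, 0; Σd² = 2
ρ = 1 − 6Σd² / [n(n²−1)] = 1 − 6×2 / (6×35) = 1 − 12/210 ≈ 0.943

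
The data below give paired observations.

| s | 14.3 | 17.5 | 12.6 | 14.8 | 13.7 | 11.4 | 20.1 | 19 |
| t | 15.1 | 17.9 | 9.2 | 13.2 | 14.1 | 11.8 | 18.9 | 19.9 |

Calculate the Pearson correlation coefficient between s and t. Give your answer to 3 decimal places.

n = 8, Σs = 123.4, Σt = 120.1, Σs² = 1971.2, Σt² = 1898.57, Σst = 1926.14
nΣst − ΣsΣt = 15409.12 − 14820.34 = 588.78
nΣs² − (Σs)² = 15769.6 − 15227.56 = 542.04; nΣt² − (Σt)² = 15188.56 − 14424.01 = 764.55
r = 588.78 / √(542.04 × 764.55) = 588.78 / 643.7520 ≈ 0.915

0.915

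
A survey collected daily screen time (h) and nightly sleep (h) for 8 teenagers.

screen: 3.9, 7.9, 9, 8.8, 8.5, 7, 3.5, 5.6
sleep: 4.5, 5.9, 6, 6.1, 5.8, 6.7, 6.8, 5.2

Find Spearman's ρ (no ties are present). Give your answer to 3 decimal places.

Rank screen: 2, 5, 8, 7, 6, 4, 1, 3
Rank sleep: 1, 4, 5, 6, 3, 7, 8, 2
d = rank(screen) − rank(sleep): 1, 1, 3, 1, 3, -3, -7, 1; Σd² = 80
ρ = 1 − 6Σd² / [n(n²−1)] = 1 − 6×80 / (8×63) = 1 − 480/504 ≈ 0.048

0.048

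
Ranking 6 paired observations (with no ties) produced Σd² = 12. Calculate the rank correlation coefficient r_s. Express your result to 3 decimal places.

ρ = 1 − 6Σd² / [n(n²−1)] = 1 − 6×12 / (6×35)
  = 1 − 72/210 = 1 − 0.3429 ≈ 0.657

0.657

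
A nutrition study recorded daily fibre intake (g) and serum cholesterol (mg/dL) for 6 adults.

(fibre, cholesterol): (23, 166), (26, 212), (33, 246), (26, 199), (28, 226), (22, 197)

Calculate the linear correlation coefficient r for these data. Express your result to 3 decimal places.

n = 6, Σx = 158, Σy = 1246, Σx² = 4238, Σy² = 262502, Σxy = 33284
nΣxy − ΣxΣy = 199704 − 196868 = 2836
nΣx² − (Σx)² = 25428 − 24964 = 464; nΣy² − (Σy)² = 1575012 − 1552516 = 22496
r = 2836 / √(464 × 22496) = 2836 / 3230.8117 ≈ 0.878

0.878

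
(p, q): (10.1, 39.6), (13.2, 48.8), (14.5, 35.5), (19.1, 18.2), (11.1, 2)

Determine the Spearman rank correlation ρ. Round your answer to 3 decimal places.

-0.200

Rank p: 1, 3, 4, 5, 2
Rank q: 4, 5, 3, 2, 1
d = rank(p) − rank(q): -3, -2, 1, 3, 1; Σd² = 24
ρ = 1 − 6Σd² / [n(n²−1)] = 1 − 6×24 / (5×24) = 1 − 144/120 ≈ -0.200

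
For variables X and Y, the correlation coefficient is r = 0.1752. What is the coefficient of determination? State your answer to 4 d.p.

0.0307

r² = (0.1752)² = 0.0307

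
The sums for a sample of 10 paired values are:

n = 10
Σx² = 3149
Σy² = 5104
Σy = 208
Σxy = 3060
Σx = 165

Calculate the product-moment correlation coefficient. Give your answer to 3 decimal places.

r = (nΣxy − ΣxΣy) / √[(nΣx² − (Σx)²)(nΣy² − (Σy)²)]
Numerator: 10×3060 − 165×208 = -3720
Denominator: √[(31490 − 27225)(51040 − 43264)] = √[4265 × 7776] = 5758.8749
r = -3720 / 5758.8749 ≈ -0.646

-0.646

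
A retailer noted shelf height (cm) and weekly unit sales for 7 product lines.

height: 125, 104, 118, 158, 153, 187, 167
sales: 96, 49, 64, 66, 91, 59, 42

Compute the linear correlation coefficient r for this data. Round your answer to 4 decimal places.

-0.1305

n = 7, Σx = 1012, Σy = 467, Σx² = 151596, Σy² = 33595, Σxy = 67046
nΣxy − ΣxΣy = 469322 − 472604 = -3282
nΣx² − (Σx)² = 1061172 − 1024144 = 37028; nΣy² − (Σy)² = 235165 − 218089 = 17076
r = -3282 / √(37028 × 17076) = -3282 / 25145.3799 ≈ -0.1305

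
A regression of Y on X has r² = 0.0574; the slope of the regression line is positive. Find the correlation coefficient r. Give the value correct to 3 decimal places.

|r| = √0.0574 = 0.240
The association is positive, so r = 0.240.

0.240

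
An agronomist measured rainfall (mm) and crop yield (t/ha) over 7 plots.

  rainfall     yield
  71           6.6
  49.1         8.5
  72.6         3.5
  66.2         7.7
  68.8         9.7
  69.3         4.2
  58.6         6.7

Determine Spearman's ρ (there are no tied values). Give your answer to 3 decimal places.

Rank rainfall: 6, 1, 7, 3, 4, 5, 2
Rank yield: 3, 6, 1, 5, 7, 2, 4
d = rank(rainfall) − rank(yield): 3, -5, 6, -2, -3, 3, -2; Σd² = 96
ρ = 1 − 6Σd² / [n(n²−1)] = 1 − 6×96 / (7×48) = 1 − 576/336 ≈ -0.714

-0.714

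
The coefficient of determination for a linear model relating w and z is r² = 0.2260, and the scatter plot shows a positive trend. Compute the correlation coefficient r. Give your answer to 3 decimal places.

|r| = √0.2260 = 0.475
The association is positive, so r = 0.475.

0.475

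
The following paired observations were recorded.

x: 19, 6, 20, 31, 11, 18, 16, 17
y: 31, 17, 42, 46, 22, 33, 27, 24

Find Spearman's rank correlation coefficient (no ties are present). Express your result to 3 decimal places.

0.952

Rank x: 6, 1, 7, 8, 2, 5, 3, 4
Rank y: 5, 1, 7, 8, 2, 6, 4, 3
d = rank(x) − rank(y): 1, 0, 0, 0, 0, -1, -1, 1; Σd² = 4
ρ = 1 − 6Σd² / [n(n²−1)] = 1 − 6×4 / (8×63) = 1 − 24/504 ≈ 0.952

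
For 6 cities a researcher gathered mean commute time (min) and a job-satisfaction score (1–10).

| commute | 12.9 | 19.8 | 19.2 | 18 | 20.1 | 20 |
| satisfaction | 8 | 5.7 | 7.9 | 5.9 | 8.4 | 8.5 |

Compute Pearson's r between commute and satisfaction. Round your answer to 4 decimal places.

-0.0698

n = 6, Σx = 110, Σy = 44.4, Σx² = 2055.1, Σy² = 336.52, Σxy = 812.78
nΣxy − ΣxΣy = 4876.68 − 4884 = -7.32
nΣx² − (Σx)² = 12330.6 − 12100 = 230.6; nΣy² − (Σy)² = 2019.12 − 1971.36 = 47.76
r = -7.32 / √(230.6 × 47.76) = -7.32 / 104.9450 ≈ -0.0698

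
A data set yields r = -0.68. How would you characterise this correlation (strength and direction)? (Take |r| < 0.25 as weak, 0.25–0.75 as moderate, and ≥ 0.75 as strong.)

r = -0.68 < 0 so the relationship is negative.
|r| = 0.68, which falls in the moderate range.

moderate negative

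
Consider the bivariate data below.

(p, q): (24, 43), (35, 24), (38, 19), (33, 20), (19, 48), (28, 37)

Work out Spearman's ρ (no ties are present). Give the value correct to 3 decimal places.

-0.943

Rank p: 2, 5, 6, 4, 1, 3
Rank q: 5, 3, 1, 2, 6, 4
d = rank(p) − rank(q): -3, 2, 5, 2, -5, -1; Σd² = 68
ρ = 1 − 6Σd² / [n(n²−1)] = 1 − 6×68 / (6×35) = 1 − 408/210 ≈ -0.943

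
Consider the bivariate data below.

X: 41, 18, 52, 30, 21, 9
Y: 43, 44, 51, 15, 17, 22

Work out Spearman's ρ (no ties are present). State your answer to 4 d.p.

Rank X: 5, 2, 6, 4, 3, 1
Rank Y: 4, 5, 6, 1, 2, 3
d = rank(X) − rank(Y): 1, -3, 0, 3, 1, -2; Σd² = 24
ρ = 1 − 6Σd² / [n(n²−1)] = 1 − 6×24 / (6×35) = 1 − 144/210 ≈ 0.3143

0.3143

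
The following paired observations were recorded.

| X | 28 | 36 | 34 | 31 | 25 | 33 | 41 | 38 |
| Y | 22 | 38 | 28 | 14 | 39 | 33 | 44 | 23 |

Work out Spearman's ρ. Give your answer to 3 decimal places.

Rank X: 2, 6, 5, 3, 1, 4, 8, 7
Rank Y: 2, 6, 4, 1, 7, 5, 8, 3
d = rank(X) − rank(Y): 0, 0, 1, 2, -6, -1, 0, 4; Σd² = 58
ρ = 1 − 6Σd² / [n(n²−1)] = 1 − 6×58 / (8×63) = 1 − 348/504 ≈ 0.310

0.310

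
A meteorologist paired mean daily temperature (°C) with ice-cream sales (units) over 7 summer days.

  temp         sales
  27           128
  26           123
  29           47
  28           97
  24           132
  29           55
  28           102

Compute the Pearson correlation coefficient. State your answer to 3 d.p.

-0.836

n = 7, Σx = 191, Σy = 684, Σx² = 5231, Σy² = 73984, Σxy = 18352
nΣxy − ΣxΣy = 128464 − 130644 = -2180
nΣx² − (Σx)² = 36617 − 36481 = 136; nΣy² − (Σy)² = 517888 − 467856 = 50032
r = -2180 / √(136 × 50032) = -2180 / 2608.5153 ≈ -0.836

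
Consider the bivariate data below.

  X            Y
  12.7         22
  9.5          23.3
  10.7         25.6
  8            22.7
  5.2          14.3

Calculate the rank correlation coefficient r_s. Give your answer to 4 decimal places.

Rank X: 5, 3, 4, 2, 1
Rank Y: 2, 4, 5, 3, 1
d = rank(X) − rank(Y): 3, -1, -1, -1, 0; Σd² = 12
ρ = 1 − 6Σd² / [n(n²−1)] = 1 − 6×12 / (5×24) = 1 − 72/120 ≈ 0.4000

0.4000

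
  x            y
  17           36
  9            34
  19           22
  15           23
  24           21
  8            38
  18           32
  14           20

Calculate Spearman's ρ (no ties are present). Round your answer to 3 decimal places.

-0.500

Rank x: 5, 2, 7, 4, 8, 1, 6, 3
Rank y: 7, 6, 3, 4, 2, 8, 5, 1
d = rank(x) − rank(y): -2, -4, 4, 0, 6, -7, 1, 2; Σd² = 126
ρ = 1 − 6Σd² / [n(n²−1)] = 1 − 6×126 / (8×63) = 1 − 756/504 ≈ -0.500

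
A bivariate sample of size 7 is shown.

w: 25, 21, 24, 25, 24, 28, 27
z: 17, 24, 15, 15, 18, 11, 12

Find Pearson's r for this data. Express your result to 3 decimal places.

n = 7, Σw = 174, Σz = 112, Σw² = 4356, Σz² = 1904, Σwz = 2728
nΣwz − ΣwΣz = 19096 − 19488 = -392
nΣw² − (Σw)² = 30492 − 30276 = 216; nΣz² − (Σz)² = 13328 − 12544 = 784
r = -392 / √(216 × 784) = -392 / 411.5143 ≈ -0.953

-0.953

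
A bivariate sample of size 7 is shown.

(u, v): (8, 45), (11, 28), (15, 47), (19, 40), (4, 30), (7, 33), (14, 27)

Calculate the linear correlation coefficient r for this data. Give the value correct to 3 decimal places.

n = 7, Σu = 78, Σv = 250, Σu² = 1032, Σv² = 9336, Σuv = 2862
nΣuv − ΣuΣv = 20034 − 19500 = 534
nΣu² − (Σu)² = 7224 − 6084 = 1140; nΣv² − (Σv)² = 65352 − 62500 = 2852
r = 534 / √(1140 × 2852) = 534 / 1803.1306 ≈ 0.296

0.296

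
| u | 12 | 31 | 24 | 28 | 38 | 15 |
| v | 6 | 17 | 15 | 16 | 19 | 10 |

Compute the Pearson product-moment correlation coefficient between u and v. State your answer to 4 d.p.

n = 6, Σu = 148, Σv = 83, Σu² = 4134, Σv² = 1267, Σuv = 2279
nΣuv − ΣuΣv = 13674 − 12284 = 1390
nΣu² − (Σu)² = 24804 − 21904 = 2900; nΣv² − (Σv)² = 7602 − 6889 = 713
r = 1390 / √(2900 × 713) = 1390 / 1437.9499 ≈ 0.9667

0.9667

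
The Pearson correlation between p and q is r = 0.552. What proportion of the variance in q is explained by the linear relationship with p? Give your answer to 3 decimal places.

0.305

r² = (0.552)² = 0.305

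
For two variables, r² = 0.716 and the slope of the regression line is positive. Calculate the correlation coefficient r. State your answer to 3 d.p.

|r| = √0.716 = 0.846
The association is positive, so r = 0.846.

0.846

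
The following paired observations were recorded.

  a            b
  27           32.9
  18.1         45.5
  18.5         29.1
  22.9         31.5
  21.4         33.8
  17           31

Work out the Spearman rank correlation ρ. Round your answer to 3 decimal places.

0.143

Rank a: 6, 2, 3, 5, 4, 1
Rank b: 4, 6, 1, 3, 5, 2
d = rank(a) − rank(b): 2, -4, 2, 2, -1, -1; Σd² = 30
ρ = 1 − 6Σd² / [n(n²−1)] = 1 − 6×30 / (6×35) = 1 − 180/210 ≈ 0.143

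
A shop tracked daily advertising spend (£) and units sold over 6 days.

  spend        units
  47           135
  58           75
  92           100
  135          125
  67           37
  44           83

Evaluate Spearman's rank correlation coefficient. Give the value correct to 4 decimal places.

0.0857

Rank spend: 2, 3, 5, 6, 4, 1
Rank units: 6, 2, 4, 5, 1, 3
d = rank(spend) − rank(units): -4, 1, 1, 1, 3, -2; Σd² = 32
ρ = 1 − 6Σd² / [n(n²−1)] = 1 − 6×32 / (6×35) = 1 − 192/210 ≈ 0.0857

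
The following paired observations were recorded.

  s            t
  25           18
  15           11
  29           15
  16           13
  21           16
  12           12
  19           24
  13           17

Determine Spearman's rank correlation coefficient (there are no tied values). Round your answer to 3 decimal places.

Rank s: 7, 3, 8, 4, 6, 1, 5, 2
Rank t: 7, 1, 4, 3, 5, 2, 8, 6
d = rank(s) − rank(t): 0, 2, 4, 1, 1, -1, -3, -4; Σd² = 48
ρ = 1 − 6Σd² / [n(n²−1)] = 1 − 6×48 / (8×63) = 1 − 288/504 ≈ 0.429

0.429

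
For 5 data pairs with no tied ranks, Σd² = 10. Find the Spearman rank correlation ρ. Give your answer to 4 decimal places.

0.5000

ρ = 1 − 6Σd² / [n(n²−1)] = 1 − 6×10 / (5×24)
  = 1 − 60/120 = 1 − 0.50000 ≈ 0.5000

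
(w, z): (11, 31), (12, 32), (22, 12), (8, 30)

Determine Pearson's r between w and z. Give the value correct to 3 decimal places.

n = 4, Σw = 53, Σz = 105, Σw² = 813, Σz² = 3029, Σwz = 1229
nΣwz − ΣwΣz = 4916 − 5565 = -649
nΣw² − (Σw)² = 3252 − 2809 = 443; nΣz² − (Σz)² = 12116 − 11025 = 1091
r = -649 / √(443 × 1091) = -649 / 695.2072 ≈ -0.934

-0.934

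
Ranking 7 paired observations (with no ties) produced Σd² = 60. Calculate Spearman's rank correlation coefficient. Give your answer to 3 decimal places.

-0.071

ρ = 1 − 6Σd² / [n(n²−1)] = 1 − 6×60 / (7×48)
  = 1 − 360/336 = 1 − 1.0714 ≈ -0.071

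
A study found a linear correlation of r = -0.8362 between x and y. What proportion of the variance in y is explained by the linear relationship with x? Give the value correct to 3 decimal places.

0.699

r² = (-0.8362)² = 0.699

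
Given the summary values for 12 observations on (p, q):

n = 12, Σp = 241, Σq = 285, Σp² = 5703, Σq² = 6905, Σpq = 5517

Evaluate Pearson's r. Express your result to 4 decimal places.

-0.6030

r = (nΣpq − ΣpΣq) / √[(nΣp² − (Σp)²)(nΣq² − (Σq)²)]
Numerator: 12×5517 − 241×285 = -2481
Denominator: √[(68436 − 58081)(82860 − 81225)] = √[10355 × 1635] = 4114.6598
r = -2481 / 4114.6598 ≈ -0.6030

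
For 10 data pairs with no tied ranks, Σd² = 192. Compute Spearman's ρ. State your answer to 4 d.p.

ρ = 1 − 6Σd² / [n(n²−1)] = 1 − 6×192 / (10×99)
  = 1 − 1152/990 = 1 − 1.16364 ≈ -0.1636

-0.1636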